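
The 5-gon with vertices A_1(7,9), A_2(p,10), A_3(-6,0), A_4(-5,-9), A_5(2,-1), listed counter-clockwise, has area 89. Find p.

Write out the shoelace sum; only the two edges meeting at A_2 involve p:
2·Area = [(7·10 − p·9) + (p·0 − (-6)·10)] + 102
       = -9·p + 232 = 178
⇒ p = 6.

6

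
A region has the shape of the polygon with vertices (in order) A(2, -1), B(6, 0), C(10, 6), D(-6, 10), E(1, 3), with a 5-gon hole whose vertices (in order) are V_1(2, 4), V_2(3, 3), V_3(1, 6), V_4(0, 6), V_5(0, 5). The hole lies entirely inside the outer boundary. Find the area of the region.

Outer boundary:
A→B: (2)(0) − (6)(-1) = 6
B→C: (6)(6) − (10)(0) = 36
C→D: (10)(10) − (-6)(6) = 136
D→E: (-6)(3) − (1)(10) = -28
E→A: (1)(-1) − (2)(3) = -7
Σ = 143
Area = |Σ|/2 = 71.5.
Hole:
V_1→V_2: (2)(3) − (3)(4) = -6
V_2→V_3: (3)(6) − (1)(3) = 15
V_3→V_4: (1)(6) − (0)(6) = 6
V_4→V_5: (0)(5) − (0)(6) = 0
V_5→V_1: (0)(4) − (2)(5) = -10
Σ = 5
Area = |Σ|/2 = 2.5.
Net area = 71.5 − 2.5 = 69.

69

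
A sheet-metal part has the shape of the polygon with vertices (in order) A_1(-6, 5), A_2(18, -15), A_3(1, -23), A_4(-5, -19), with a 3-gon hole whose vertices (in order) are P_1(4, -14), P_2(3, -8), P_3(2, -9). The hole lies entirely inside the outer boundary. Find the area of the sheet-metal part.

332.5

Outer boundary:
Σ = (0) + (-399) + (-134) + (-139) = -672
Area = |Σ|/2 = 336.
Hole:
Apply the shoelace (surveyor's) formula: 2A = Σ (x_i·y_{i+1} − x_{i+1}·y_i), indices taken mod 3.
P_1→P_2: (4)(-8) − (3)(-14) = 10
P_2→P_3: (3)(-9) − (2)(-8) = -11
P_3→P_1: (2)(-14) − (4)(-9) = 8
Σ = 7
Area = |Σ|/2 = 3.5.
Net area = 336 − 3.5 = 332.5.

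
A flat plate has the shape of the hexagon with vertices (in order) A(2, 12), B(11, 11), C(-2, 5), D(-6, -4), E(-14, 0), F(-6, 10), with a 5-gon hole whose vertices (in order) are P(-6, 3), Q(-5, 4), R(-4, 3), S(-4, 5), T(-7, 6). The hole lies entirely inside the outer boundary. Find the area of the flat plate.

136.5

Outer boundary:
Apply Gauss's area formula: 2A = Σ (x_i·y_{i+1} − x_{i+1}·y_i), indices taken mod 6.
Cross-terms: -110, 77, 38, -56, -140, -92  ⇒  Σ = -283
Area = |Σ|/2 = 141.5.
Hole:
Apply Gauss's area formula: 2A = Σ (x_i·y_{i+1} − x_{i+1}·y_i), indices taken mod 5.
Σ = (-9) + (1) + (-8) + (11) + (15) = 10
Area = |Σ|/2 = 5.
Net area = 141.5 − 5 = 136.5.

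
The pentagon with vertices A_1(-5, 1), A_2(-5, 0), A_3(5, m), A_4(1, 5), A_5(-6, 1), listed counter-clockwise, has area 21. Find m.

Write out the shoelace sum; only the two edges meeting at A_3 involve m:
2·Area = [((-5)·m − 5·0) + (5·5 − 1·m)] + 35
       = -6·m + 60 = 42
⇒ m = 3.

3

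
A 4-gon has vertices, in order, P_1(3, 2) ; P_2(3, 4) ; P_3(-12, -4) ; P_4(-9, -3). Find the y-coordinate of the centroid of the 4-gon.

Apply the shoelace formula. First the cross-terms c_i = x_i·y_{i+1} − x_{i+1}·y_i:
  6, 36, 0, -9  ⇒  2A = 33, A = 16.5.
Then Σ (y_i + y_{i+1})·c_i = 45, so ȳ = 45 / (6·16.5) = 5/11.

5/11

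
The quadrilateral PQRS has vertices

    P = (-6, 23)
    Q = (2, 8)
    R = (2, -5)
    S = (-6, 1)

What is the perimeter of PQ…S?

62

|PQ| = √((8)² + (-15)²) = √289 = 17
|QR| = √((0)² + (-13)²) = √169 = 13
|RS| = √((-8)² + (6)²) = √100 = 10
|SP| = √((0)² + (22)²) = √484 = 22
Perimeter = 17 + 13 + 10 + 22 = 62.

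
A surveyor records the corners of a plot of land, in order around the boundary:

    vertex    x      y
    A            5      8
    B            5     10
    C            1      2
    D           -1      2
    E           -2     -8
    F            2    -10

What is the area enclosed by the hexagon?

64

Cross-terms: 10, 0, 4, 12, 36, 66  ⇒  Σ = 128
Area = |Σ|/2 = 64.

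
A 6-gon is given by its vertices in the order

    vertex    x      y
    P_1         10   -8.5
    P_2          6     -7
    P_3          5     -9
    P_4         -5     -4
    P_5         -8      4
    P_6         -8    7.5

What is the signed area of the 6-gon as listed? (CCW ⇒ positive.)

Apply the shoelace (surveyor's) formula: 2A = Σ (x_i·y_{i+1} − x_{i+1}·y_i), indices taken mod 6.
Σ = (-19) + (-19) + (-65) + (-52) + (-28) + (-7) = -190
Signed area = Σ/2 = -95 (negative ⇒ clockwise traversal).

-95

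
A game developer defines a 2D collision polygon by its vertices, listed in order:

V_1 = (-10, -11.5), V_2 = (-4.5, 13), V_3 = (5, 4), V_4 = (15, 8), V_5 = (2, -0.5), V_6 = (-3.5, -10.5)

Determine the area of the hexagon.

197.875

Apply the shoelace formula: 2A = Σ (x_i·y_{i+1} − x_{i+1}·y_i), indices taken mod 6.
Σ = (-181.75) + (-83) + (-20) + (-23.5) + (-22.75) + (-64.75) = -395.75
Area = |Σ|/2 = 197.875.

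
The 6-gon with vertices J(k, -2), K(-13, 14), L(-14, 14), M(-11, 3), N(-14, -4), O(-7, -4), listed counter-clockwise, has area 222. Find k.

12

The doubled signed area Σ (x_i y_{i+1} − x_{i+1} y_i) is linear in k.
With k=0 it equals 228; the coefficient of k is 18 (from the two edges through J).
So 18·k + 228 = 2·222 = 444 ⇒ k = 12.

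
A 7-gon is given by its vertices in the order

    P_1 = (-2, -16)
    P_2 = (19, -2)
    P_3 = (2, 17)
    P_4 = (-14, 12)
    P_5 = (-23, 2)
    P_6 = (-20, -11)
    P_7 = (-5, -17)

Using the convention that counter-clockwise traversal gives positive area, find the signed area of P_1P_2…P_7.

884.5

Apply the shoelace formula: 2A = Σ (x_i·y_{i+1} − x_{i+1}·y_i), indices taken mod 7.
P_1→P_2: (-2)(-2) − (19)(-16) = 308
P_2→P_3: (19)(17) − (2)(-2) = 327
P_3→P_4: (2)(12) − (-14)(17) = 262
P_4→P_5: (-14)(2) − (-23)(12) = 248
P_5→P_6: (-23)(-11) − (-20)(2) = 293
P_6→P_7: (-20)(-17) − (-5)(-11) = 285
P_7→P_1: (-5)(-16) − (-2)(-17) = 46
Σ = 1769
Signed area = Σ/2 = 884.5 (positive ⇒ counter-clockwise traversal).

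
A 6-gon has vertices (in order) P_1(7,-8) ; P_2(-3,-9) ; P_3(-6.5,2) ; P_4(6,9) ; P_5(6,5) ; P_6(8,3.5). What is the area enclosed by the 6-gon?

Apply Gauss's area formula: 2A = Σ (x_i·y_{i+1} − x_{i+1}·y_i), indices taken mod 6.
P_1→P_2: (7)(-9) − (-3)(-8) = -87
P_2→P_3: (-3)(2) − (-6.5)(-9) = -64.5
P_3→P_4: (-6.5)(9) − (6)(2) = -70.5
P_4→P_5: (6)(5) − (6)(9) = -24
P_5→P_6: (6)(3.5) − (8)(5) = -19
P_6→P_1: (8)(-8) − (7)(3.5) = -88.5
Σ = -353.5
Area = |Σ|/2 = 176.75.

176.75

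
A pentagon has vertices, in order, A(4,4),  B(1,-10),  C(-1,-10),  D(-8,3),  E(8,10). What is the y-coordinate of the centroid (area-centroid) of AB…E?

Apply Gauss's area formula. First the cross-terms c_i = x_i·y_{i+1} − x_{i+1}·y_i:
  -44, -20, -83, -104, -8  ⇒  2A = -259, A = -129.5.
Then Σ (y_i + y_{i+1})·c_i = -219, so ȳ = -219 / (6·(-129.5)) = 73/259.

73/259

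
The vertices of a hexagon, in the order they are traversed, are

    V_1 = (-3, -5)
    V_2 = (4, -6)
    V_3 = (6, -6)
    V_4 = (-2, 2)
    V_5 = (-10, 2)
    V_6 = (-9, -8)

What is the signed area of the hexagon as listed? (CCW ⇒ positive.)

Σ = (38) + (12) + (0) + (16) + (98) + (21) = 185
Signed area = Σ/2 = 92.5 (positive ⇒ counter-clockwise traversal).

92.5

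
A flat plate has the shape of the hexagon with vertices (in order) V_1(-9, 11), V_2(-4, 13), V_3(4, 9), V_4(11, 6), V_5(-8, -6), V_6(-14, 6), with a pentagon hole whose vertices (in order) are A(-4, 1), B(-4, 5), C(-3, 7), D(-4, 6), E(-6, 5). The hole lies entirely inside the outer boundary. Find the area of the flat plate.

Outer boundary:
Apply Gauss's area formula: 2A = Σ (x_i·y_{i+1} − x_{i+1}·y_i), indices taken mod 6.
Σ = (-73) + (-88) + (-75) + (-18) + (-132) + (-100) = -486
Area = |Σ|/2 = 243.
Hole:
A→B: (-4)(5) − (-4)(1) = -16
B→C: (-4)(7) − (-3)(5) = -13
C→D: (-3)(6) − (-4)(7) = 10
D→E: (-4)(5) − (-6)(6) = 16
E→A: (-6)(1) − (-4)(5) = 14
Σ = 11
Area = |Σ|/2 = 5.5.
Net area = 243 − 5.5 = 237.5.

237.5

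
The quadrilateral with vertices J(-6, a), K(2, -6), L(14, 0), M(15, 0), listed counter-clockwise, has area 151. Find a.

The doubled signed area Σ (x_i y_{i+1} − x_{i+1} y_i) is linear in a.
With a=0 it equals 120; the coefficient of a is 13 (from the two edges through J).
So 13·a + 120 = 2·151 = 302 ⇒ a = 14.

14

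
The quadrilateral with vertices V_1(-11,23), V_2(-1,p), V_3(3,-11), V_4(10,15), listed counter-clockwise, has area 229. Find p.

Write out the shoelace sum; only the two edges meeting at V_2 involve p:
2·Area = [((-11)·p − (-1)·23) + ((-1)·(-11) − 3·p)] + 550
       = -14·p + 584 = 458
⇒ p = 9.

9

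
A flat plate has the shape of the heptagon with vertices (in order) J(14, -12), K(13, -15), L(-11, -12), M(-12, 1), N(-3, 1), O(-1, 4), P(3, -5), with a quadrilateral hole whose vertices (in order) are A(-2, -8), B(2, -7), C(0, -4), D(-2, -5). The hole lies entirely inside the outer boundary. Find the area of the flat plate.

251.5

Outer boundary:
Σ = (-54) + (-321) + (-155) + (-9) + (-11) + (-7) + (34) = -523
Area = |Σ|/2 = 261.5.
Hole:
Apply Gauss's area formula: 2A = Σ (x_i·y_{i+1} − x_{i+1}·y_i), indices taken mod 4.
Σ = (30) + (-8) + (-8) + (6) = 20
Area = |Σ|/2 = 10.
Net area = 261.5 − 10 = 251.5.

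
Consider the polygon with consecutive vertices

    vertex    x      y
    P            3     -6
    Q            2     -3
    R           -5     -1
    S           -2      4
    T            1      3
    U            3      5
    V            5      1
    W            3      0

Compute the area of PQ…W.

46.5

Apply the shoelace formula: 2A = Σ (x_i·y_{i+1} − x_{i+1}·y_i), indices taken mod 8.
P→Q: (3)(-3) − (2)(-6) = 3
Q→R: (2)(-1) − (-5)(-3) = -17
R→S: (-5)(4) − (-2)(-1) = -22
S→T: (-2)(3) − (1)(4) = -10
T→U: (1)(5) − (3)(3) = -4
U→V: (3)(1) − (5)(5) = -22
V→W: (5)(0) − (3)(1) = -3
W→P: (3)(-6) − (3)(0) = -18
Σ = -93
Area = |Σ|/2 = 46.5.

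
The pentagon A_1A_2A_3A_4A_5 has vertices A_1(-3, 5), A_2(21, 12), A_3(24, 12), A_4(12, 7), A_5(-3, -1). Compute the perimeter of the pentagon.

64

|A_1A_2| = √((24)² + (7)²) = √625 = 25
|A_2A_3| = √((3)² + (0)²) = √9 = 3
|A_3A_4| = √((-12)² + (-5)²) = √169 = 13
|A_4A_5| = √((-15)² + (-8)²) = √289 = 17
|A_5A_1| = √((0)² + (6)²) = √36 = 6
Perimeter = 25 + 3 + 13 + 17 + 6 = 64.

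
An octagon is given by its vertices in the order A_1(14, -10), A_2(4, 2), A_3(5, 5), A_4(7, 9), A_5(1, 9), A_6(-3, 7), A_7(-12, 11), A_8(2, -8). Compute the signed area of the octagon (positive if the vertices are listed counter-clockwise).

Apply Gauss's area formula: 2A = Σ (x_i·y_{i+1} − x_{i+1}·y_i), indices taken mod 8.
A_1→A_2: (14)(2) − (4)(-10) = 68
A_2→A_3: (4)(5) − (5)(2) = 10
A_3→A_4: (5)(9) − (7)(5) = 10
A_4→A_5: (7)(9) − (1)(9) = 54
A_5→A_6: (1)(7) − (-3)(9) = 34
A_6→A_7: (-3)(11) − (-12)(7) = 51
A_7→A_8: (-12)(-8) − (2)(11) = 74
A_8→A_1: (2)(-10) − (14)(-8) = 92
Σ = 393
Signed area = Σ/2 = 196.5 (positive ⇒ counter-clockwise traversal).

196.5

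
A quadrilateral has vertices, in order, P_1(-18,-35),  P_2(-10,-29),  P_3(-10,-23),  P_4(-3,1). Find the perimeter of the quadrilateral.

80

|P_1P_2| = √((8)² + (6)²) = √100 = 10
|P_2P_3| = √((0)² + (6)²) = √36 = 6
|P_3P_4| = √((7)² + (24)²) = √625 = 25
|P_4P_1| = √((-15)² + (-36)²) = √1521 = 39
Perimeter = 10 + 6 + 25 + 39 = 80.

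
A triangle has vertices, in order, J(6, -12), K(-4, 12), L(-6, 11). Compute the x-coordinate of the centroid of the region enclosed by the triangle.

Apply the shoelace (surveyor's) formula. First the cross-terms c_i = x_i·y_{i+1} − x_{i+1}·y_i:
  24, 28, 6  ⇒  2A = 58, A = 29.
Then Σ (x_i + x_{i+1})·c_i = -232, so x̄ = -232 / (6·29) = -4/3.

-4/3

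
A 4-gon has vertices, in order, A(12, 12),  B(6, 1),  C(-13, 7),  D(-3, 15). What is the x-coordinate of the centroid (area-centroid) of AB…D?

Apply Gauss's area formula. First the cross-terms c_i = x_i·y_{i+1} − x_{i+1}·y_i:
  -60, 55, -174, -216  ⇒  2A = -395, A = -197.5.
Then Σ (x_i + x_{i+1})·c_i = -625, so x̄ = -625 / (6·(-197.5)) = 125/237.

125/237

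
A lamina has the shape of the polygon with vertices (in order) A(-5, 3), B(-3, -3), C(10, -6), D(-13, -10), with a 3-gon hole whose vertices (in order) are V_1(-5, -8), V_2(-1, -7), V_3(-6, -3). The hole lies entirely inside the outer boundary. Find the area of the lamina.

87

Outer boundary:
Apply the shoelace (surveyor's) formula: 2A = Σ (x_i·y_{i+1} − x_{i+1}·y_i), indices taken mod 4.
Σ = (24) + (48) + (-178) + (-89) = -195
Area = |Σ|/2 = 97.5.
Hole:
Apply the shoelace formula: 2A = Σ (x_i·y_{i+1} − x_{i+1}·y_i), indices taken mod 3.
Cross-terms: 27, -39, 33  ⇒  Σ = 21
Area = |Σ|/2 = 10.5.
Net area = 97.5 − 10.5 = 87.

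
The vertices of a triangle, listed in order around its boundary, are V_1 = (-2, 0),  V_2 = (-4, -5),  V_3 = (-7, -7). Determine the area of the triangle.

Cross-terms: 10, -7, -14  ⇒  Σ = -11
Area = |Σ|/2 = 5.5.

5.5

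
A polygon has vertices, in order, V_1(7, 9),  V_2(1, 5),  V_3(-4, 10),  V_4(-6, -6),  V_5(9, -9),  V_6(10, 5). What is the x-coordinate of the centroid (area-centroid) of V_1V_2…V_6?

517/219

Apply Gauss's area formula. First the cross-terms c_i = x_i·y_{i+1} − x_{i+1}·y_i:
  26, 30, 84, 108, 135, 55  ⇒  2A = 438, A = 219.
Then Σ (x_i + x_{i+1})·c_i = 3102, so x̄ = 3102 / (6·219) = 517/219.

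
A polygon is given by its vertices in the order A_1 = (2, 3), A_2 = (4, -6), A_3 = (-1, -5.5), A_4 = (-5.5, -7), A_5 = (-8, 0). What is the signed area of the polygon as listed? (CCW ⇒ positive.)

Σ = (-24) + (-28) + (-23.25) + (-56) + (-24) = -155.25
Signed area = Σ/2 = -77.625 (negative ⇒ clockwise traversal).

-77.625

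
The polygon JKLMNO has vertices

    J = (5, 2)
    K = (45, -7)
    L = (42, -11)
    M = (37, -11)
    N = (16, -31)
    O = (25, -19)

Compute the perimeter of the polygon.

|JK| = √((40)² + (-9)²) = √1681 = 41
|KL| = √((-3)² + (-4)²) = √25 = 5
|LM| = √((-5)² + (0)²) = √25 = 5
|MN| = √((-21)² + (-20)²) = √841 = 29
|NO| = √((9)² + (12)²) = √225 = 15
|OJ| = √((-20)² + (21)²) = √841 = 29
Perimeter = 41 + 5 + 5 + 29 + 15 + 29 = 124.

124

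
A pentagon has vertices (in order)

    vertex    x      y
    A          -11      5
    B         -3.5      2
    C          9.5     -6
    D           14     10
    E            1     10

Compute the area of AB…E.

210.75

Apply the shoelace (surveyor's) formula: 2A = Σ (x_i·y_{i+1} − x_{i+1}·y_i), indices taken mod 5.
Σ = (-4.5) + (2) + (179) + (130) + (115) = 421.5
Area = |Σ|/2 = 210.75.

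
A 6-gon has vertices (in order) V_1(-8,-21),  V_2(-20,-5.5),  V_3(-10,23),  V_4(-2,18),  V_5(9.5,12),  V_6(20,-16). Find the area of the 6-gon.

Σ = (-376) + (-515) + (-134) + (-195) + (-392) + (-548) = -2160
Area = |Σ|/2 = 1080.

1080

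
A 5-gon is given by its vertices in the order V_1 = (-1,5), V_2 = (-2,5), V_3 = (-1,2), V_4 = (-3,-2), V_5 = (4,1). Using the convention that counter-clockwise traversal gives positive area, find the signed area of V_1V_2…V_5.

Cross-terms: 5, 1, 8, 5, 21  ⇒  Σ = 40
Signed area = Σ/2 = 20 (positive ⇒ counter-clockwise traversal).

20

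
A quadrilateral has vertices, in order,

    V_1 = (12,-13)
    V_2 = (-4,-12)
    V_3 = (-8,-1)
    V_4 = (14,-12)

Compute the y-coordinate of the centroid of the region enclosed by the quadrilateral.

Apply Gauss's area formula. First the cross-terms c_i = x_i·y_{i+1} − x_{i+1}·y_i:
  -196, -92, 110, -38  ⇒  2A = -216, A = -108.
Then Σ (y_i + y_{i+1})·c_i = 5616, so ȳ = 5616 / (6·(-108)) = -26/3.

-26/3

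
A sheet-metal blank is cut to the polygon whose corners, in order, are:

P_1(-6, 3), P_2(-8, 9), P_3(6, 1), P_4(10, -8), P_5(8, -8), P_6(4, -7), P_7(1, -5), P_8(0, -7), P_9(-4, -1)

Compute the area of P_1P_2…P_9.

128

Apply the surveyor's formula: 2A = Σ (x_i·y_{i+1} − x_{i+1}·y_i), indices taken mod 9.
Σ = (-30) + (-62) + (-58) + (-16) + (-24) + (-13) + (-7) + (-28) + (-18) = -256
Area = |Σ|/2 = 128.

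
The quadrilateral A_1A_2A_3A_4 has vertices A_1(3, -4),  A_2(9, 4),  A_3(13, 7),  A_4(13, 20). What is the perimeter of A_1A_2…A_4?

|A_1A_2| = √((6)² + (8)²) = √100 = 10
|A_2A_3| = √((4)² + (3)²) = √25 = 5
|A_3A_4| = √((0)² + (13)²) = √169 = 13
|A_4A_1| = √((-10)² + (-24)²) = √676 = 26
Perimeter = 10 + 5 + 13 + 26 = 54.

54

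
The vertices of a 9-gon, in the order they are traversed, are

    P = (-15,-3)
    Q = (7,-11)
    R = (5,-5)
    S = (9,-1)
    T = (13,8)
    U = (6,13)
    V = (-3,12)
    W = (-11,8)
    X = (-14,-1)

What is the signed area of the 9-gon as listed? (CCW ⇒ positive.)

Σ = (186) + (20) + (40) + (85) + (121) + (111) + (108) + (123) + (27) = 821
Signed area = Σ/2 = 410.5 (positive ⇒ counter-clockwise traversal).

410.5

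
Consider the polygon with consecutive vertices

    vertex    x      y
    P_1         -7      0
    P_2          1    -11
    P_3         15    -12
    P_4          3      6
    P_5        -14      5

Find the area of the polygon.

Cross-terms: 77, 153, 126, 99, 35  ⇒  Σ = 490
Area = |Σ|/2 = 245.

245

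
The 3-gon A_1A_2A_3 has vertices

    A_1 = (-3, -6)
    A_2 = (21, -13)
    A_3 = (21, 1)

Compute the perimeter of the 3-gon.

64

|A_1A_2| = √((24)² + (-7)²) = √625 = 25
|A_2A_3| = √((0)² + (14)²) = √196 = 14
|A_3A_1| = √((-24)² + (-7)²) = √625 = 25
Perimeter = 25 + 14 + 25 = 64.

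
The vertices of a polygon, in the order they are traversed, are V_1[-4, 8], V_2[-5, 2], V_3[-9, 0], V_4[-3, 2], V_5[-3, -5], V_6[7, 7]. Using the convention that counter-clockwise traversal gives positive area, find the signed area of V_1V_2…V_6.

75.5

Cross-terms: 32, 18, -18, 21, 14, 84  ⇒  Σ = 151
Signed area = Σ/2 = 75.5 (positive ⇒ counter-clockwise traversal).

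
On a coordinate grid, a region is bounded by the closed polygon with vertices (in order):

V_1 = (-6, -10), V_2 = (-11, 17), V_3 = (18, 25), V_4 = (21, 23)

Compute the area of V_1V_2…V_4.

Apply the shoelace (surveyor's) formula: 2A = Σ (x_i·y_{i+1} − x_{i+1}·y_i), indices taken mod 4.
Σ = (-212) + (-581) + (-111) + (-72) = -976
Area = |Σ|/2 = 488.

488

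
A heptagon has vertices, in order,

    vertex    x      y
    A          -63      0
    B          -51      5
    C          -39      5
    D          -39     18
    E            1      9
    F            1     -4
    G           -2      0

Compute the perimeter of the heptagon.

158

|AB| = √((12)² + (5)²) = √169 = 13
|BC| = √((12)² + (0)²) = √144 = 12
|CD| = √((0)² + (13)²) = √169 = 13
|DE| = √((40)² + (-9)²) = √1681 = 41
|EF| = √((0)² + (-13)²) = √169 = 13
|FG| = √((-3)² + (4)²) = √25 = 5
|GA| = √((-61)² + (0)²) = √3721 = 61
Perimeter = 13 + 12 + 13 + 41 + 13 + 5 + 61 = 158.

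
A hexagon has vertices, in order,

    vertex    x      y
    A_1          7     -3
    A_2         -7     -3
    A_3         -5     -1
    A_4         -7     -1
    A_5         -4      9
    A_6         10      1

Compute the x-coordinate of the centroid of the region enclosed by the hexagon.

0.448

Apply the shoelace formula. First the cross-terms c_i = x_i·y_{i+1} − x_{i+1}·y_i:
  -42, -8, -2, -67, -94, -37  ⇒  2A = -250, A = -125.
Then Σ (x_i + x_{i+1})·c_i = -336, so x̄ = -336 / (6·(-125)) = 0.448.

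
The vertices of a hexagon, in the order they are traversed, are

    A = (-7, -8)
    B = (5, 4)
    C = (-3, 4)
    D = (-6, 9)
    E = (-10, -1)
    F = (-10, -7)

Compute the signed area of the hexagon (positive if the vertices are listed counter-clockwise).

Σ = (12) + (32) + (-3) + (96) + (60) + (31) = 228
Signed area = Σ/2 = 114 (positive ⇒ counter-clockwise traversal).

114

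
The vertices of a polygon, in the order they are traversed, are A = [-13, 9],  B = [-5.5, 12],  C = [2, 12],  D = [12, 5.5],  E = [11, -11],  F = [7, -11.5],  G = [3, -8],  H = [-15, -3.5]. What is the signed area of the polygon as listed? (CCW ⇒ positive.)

-452

A→B: (-13)(12) − (-5.5)(9) = -106.5
B→C: (-5.5)(12) − (2)(12) = -90
C→D: (2)(5.5) − (12)(12) = -133
D→E: (12)(-11) − (11)(5.5) = -192.5
E→F: (11)(-11.5) − (7)(-11) = -49.5
F→G: (7)(-8) − (3)(-11.5) = -21.5
G→H: (3)(-3.5) − (-15)(-8) = -130.5
H→A: (-15)(9) − (-13)(-3.5) = -180.5
Σ = -904
Signed area = Σ/2 = -452 (negative ⇒ clockwise traversal).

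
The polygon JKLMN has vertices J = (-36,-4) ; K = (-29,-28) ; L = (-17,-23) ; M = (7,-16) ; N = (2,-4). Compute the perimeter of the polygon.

114

|JK| = √((7)² + (-24)²) = √625 = 25
|KL| = √((12)² + (5)²) = √169 = 13
|LM| = √((24)² + (7)²) = √625 = 25
|MN| = √((-5)² + (12)²) = √169 = 13
|NJ| = √((-38)² + (0)²) = √1444 = 38
Perimeter = 25 + 13 + 25 + 13 + 38 = 114.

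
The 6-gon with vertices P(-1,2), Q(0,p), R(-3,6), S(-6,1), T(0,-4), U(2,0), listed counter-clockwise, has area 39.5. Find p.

5

Write out the shoelace sum; only the two edges meeting at Q involve p:
2·Area = [((-1)·p − 0·2) + (0·6 − (-3)·p)] + 69
       = 2·p + 69 = 79
⇒ p = 5.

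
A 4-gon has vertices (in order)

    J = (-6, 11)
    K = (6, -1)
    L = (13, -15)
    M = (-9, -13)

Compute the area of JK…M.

309

Apply the shoelace (surveyor's) formula: 2A = Σ (x_i·y_{i+1} − x_{i+1}·y_i), indices taken mod 4.
Cross-terms: -60, -77, -304, -177  ⇒  Σ = -618
Area = |Σ|/2 = 309.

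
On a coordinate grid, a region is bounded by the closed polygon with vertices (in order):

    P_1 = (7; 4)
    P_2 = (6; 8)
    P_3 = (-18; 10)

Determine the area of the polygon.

Cross-terms: 32, 204, -142  ⇒  Σ = 94
Area = |Σ|/2 = 47.

47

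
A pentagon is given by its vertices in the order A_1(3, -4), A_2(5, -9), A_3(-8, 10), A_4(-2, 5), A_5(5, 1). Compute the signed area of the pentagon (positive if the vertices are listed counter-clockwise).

Apply Gauss's area formula: 2A = Σ (x_i·y_{i+1} − x_{i+1}·y_i), indices taken mod 5.
Cross-terms: -7, -22, -20, -27, -23  ⇒  Σ = -99
Signed area = Σ/2 = -49.5 (negative ⇒ clockwise traversal).

-49.5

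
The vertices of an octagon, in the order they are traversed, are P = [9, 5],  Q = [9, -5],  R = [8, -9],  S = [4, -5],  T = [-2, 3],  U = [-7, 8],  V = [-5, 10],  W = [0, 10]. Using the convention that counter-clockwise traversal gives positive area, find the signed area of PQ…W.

Apply the surveyor's formula: 2A = Σ (x_i·y_{i+1} − x_{i+1}·y_i), indices taken mod 8.
P→Q: (9)(-5) − (9)(5) = -90
Q→R: (9)(-9) − (8)(-5) = -41
R→S: (8)(-5) − (4)(-9) = -4
S→T: (4)(3) − (-2)(-5) = 2
T→U: (-2)(8) − (-7)(3) = 5
U→V: (-7)(10) − (-5)(8) = -30
V→W: (-5)(10) − (0)(10) = -50
W→P: (0)(5) − (9)(10) = -90
Σ = -298
Signed area = Σ/2 = -149 (negative ⇒ clockwise traversal).

-149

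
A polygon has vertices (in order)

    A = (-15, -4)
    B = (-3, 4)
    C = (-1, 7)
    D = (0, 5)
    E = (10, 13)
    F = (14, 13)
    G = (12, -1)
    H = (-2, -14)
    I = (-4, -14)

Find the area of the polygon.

379

Cross-terms: -72, -17, -5, -50, -52, -170, -170, -28, -194  ⇒  Σ = -758
Area = |Σ|/2 = 379.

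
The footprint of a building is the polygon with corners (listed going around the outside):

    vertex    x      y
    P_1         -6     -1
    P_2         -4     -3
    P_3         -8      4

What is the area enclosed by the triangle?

Apply the shoelace (surveyor's) formula: 2A = Σ (x_i·y_{i+1} − x_{i+1}·y_i), indices taken mod 3.
Σ = (14) + (-40) + (32) = 6
Area = |Σ|/2 = 3.

3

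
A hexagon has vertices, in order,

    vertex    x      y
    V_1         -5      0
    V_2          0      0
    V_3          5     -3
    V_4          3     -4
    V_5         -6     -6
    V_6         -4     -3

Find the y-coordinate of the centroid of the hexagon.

Apply the surveyor's formula. First the cross-terms c_i = x_i·y_{i+1} − x_{i+1}·y_i:
  0, 0, -11, -42, -6, -15  ⇒  2A = -74, A = -37.
Then Σ (y_i + y_{i+1})·c_i = 596, so ȳ = 596 / (6·(-37)) = -298/111.

-298/111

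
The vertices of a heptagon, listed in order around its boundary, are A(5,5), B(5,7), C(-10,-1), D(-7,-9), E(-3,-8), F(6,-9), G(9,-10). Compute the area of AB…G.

A→B: (5)(7) − (5)(5) = 10
B→C: (5)(-1) − (-10)(7) = 65
C→D: (-10)(-9) − (-7)(-1) = 83
D→E: (-7)(-8) − (-3)(-9) = 29
E→F: (-3)(-9) − (6)(-8) = 75
F→G: (6)(-10) − (9)(-9) = 21
G→A: (9)(5) − (5)(-10) = 95
Σ = 378
Area = |Σ|/2 = 189.

189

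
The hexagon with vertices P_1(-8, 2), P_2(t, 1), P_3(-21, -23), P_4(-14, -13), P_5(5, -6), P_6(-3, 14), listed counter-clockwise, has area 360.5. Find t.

Write out the shoelace sum; only the two edges meeting at P_2 involve t:
2·Area = [((-8)·1 − t·2) + (t·(-23) − (-21)·1)] + 258
       = -25·t + 271 = 721
⇒ t = -18.

-18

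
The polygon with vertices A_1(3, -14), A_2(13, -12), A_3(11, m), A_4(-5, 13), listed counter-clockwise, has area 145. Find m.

The doubled signed area Σ (x_i y_{i+1} − x_{i+1} y_i) is linear in m.
With m=0 it equals 452; the coefficient of m is 18 (from the two edges through A_3).
So 18·m + 452 = 2·145 = 290 ⇒ m = -9.

-9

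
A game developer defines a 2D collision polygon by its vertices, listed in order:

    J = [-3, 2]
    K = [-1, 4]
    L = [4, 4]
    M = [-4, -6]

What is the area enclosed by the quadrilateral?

32

Apply Gauss's area formula: 2A = Σ (x_i·y_{i+1} − x_{i+1}·y_i), indices taken mod 4.
Σ = (-10) + (-20) + (-8) + (-26) = -64
Area = |Σ|/2 = 32.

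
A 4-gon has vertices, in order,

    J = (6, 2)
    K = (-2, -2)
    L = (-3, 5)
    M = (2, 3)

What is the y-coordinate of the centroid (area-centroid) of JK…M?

30/19

Apply the surveyor's formula. First the cross-terms c_i = x_i·y_{i+1} − x_{i+1}·y_i:
  -8, -16, -19, -14  ⇒  2A = -57, A = -28.5.
Then Σ (y_i + y_{i+1})·c_i = -270, so ȳ = -270 / (6·(-28.5)) = 30/19.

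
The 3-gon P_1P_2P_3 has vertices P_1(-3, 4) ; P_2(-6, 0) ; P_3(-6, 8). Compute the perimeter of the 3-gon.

18

|P_1P_2| = √((-3)² + (-4)²) = √25 = 5
|P_2P_3| = √((0)² + (8)²) = √64 = 8
|P_3P_1| = √((3)² + (-4)²) = √25 = 5
Perimeter = 5 + 8 + 5 = 18.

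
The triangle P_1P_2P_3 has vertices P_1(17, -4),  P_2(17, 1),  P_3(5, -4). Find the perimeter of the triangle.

|P_1P_2| = √((0)² + (5)²) = √25 = 5
|P_2P_3| = √((-12)² + (-5)²) = √169 = 13
|P_3P_1| = √((12)² + (0)²) = √144 = 12
Perimeter = 5 + 13 + 12 = 30.

30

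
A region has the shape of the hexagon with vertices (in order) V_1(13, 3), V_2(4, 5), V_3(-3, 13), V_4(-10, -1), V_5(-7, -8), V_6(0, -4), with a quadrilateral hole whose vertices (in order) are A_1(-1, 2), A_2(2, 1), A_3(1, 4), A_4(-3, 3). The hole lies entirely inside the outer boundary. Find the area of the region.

196

Outer boundary:
Apply the shoelace formula: 2A = Σ (x_i·y_{i+1} − x_{i+1}·y_i), indices taken mod 6.
V_1→V_2: (13)(5) − (4)(3) = 53
V_2→V_3: (4)(13) − (-3)(5) = 67
V_3→V_4: (-3)(-1) − (-10)(13) = 133
V_4→V_5: (-10)(-8) − (-7)(-1) = 73
V_5→V_6: (-7)(-4) − (0)(-8) = 28
V_6→V_1: (0)(3) − (13)(-4) = 52
Σ = 406
Area = |Σ|/2 = 203.
Hole:
Σ = (-5) + (7) + (15) + (-3) = 14
Area = |Σ|/2 = 7.
Net area = 203 − 7 = 196.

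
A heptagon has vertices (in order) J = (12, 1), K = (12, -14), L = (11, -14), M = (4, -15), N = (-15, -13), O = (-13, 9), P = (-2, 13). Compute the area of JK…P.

Apply the shoelace (surveyor's) formula: 2A = Σ (x_i·y_{i+1} − x_{i+1}·y_i), indices taken mod 7.
Cross-terms: -180, -14, -109, -277, -304, -151, -158  ⇒  Σ = -1193
Area = |Σ|/2 = 596.5.

596.5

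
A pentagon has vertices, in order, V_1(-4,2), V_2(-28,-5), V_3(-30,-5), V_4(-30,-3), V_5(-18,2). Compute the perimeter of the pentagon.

|V_1V_2| = √((-24)² + (-7)²) = √625 = 25
|V_2V_3| = √((-2)² + (0)²) = √4 = 2
|V_3V_4| = √((0)² + (2)²) = √4 = 2
|V_4V_5| = √((12)² + (5)²) = √169 = 13
|V_5V_1| = √((14)² + (0)²) = √196 = 14
Perimeter = 25 + 2 + 2 + 13 + 14 = 56.

56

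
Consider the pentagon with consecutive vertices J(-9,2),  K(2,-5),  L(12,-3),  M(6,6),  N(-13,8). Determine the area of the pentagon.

178.5

Σ = (41) + (54) + (90) + (126) + (46) = 357
Area = |Σ|/2 = 178.5.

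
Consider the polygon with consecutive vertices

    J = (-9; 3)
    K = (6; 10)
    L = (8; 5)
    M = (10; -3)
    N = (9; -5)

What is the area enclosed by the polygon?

Cross-terms: -108, -50, -74, -23, -18  ⇒  Σ = -273
Area = |Σ|/2 = 136.5.

136.5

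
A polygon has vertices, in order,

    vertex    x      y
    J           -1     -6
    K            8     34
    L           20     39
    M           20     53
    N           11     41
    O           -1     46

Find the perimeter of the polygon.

|JK| = √((9)² + (40)²) = √1681 = 41
|KL| = √((12)² + (5)²) = √169 = 13
|LM| = √((0)² + (14)²) = √196 = 14
|MN| = √((-9)² + (-12)²) = √225 = 15
|NO| = √((-12)² + (5)²) = √169 = 13
|OJ| = √((0)² + (-52)²) = √2704 = 52
Perimeter = 41 + 13 + 14 + 15 + 13 + 52 = 148.

148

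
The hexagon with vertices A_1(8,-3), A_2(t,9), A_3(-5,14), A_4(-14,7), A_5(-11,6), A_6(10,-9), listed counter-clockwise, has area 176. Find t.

0

Write out the shoelace sum; only the two edges meeting at A_2 involve t:
2·Area = [(8·9 − t·(-3)) + (t·14 − (-5)·9)] + 235
       = 17·t + 352 = 352
⇒ t = 0.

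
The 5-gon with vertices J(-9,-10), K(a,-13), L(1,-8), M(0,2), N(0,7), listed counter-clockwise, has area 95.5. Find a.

-2

Write out the shoelace sum; only the two edges meeting at K involve a:
2·Area = [((-9)·(-13) − a·(-10)) + (a·(-8) − 1·(-13))] + 65
       = 2·a + 195 = 191
⇒ a = -2.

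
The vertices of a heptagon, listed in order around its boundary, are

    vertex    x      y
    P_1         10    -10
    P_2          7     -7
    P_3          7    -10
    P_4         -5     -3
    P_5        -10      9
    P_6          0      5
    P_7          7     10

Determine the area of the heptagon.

Apply the surveyor's formula: 2A = Σ (x_i·y_{i+1} − x_{i+1}·y_i), indices taken mod 7.
Σ = (0) + (-21) + (-71) + (-75) + (-50) + (-35) + (-170) = -422
Area = |Σ|/2 = 211.

211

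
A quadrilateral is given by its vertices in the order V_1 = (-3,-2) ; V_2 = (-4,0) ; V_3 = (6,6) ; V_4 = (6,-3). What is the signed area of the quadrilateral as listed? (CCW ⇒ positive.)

-53.5

Cross-terms: -8, -24, -54, -21  ⇒  Σ = -107
Signed area = Σ/2 = -53.5 (negative ⇒ clockwise traversal).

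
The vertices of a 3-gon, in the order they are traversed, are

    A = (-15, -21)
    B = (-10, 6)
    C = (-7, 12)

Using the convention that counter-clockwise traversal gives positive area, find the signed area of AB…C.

Σ = (-300) + (-78) + (327) = -51
Signed area = Σ/2 = -25.5 (negative ⇒ clockwise traversal).

-25.5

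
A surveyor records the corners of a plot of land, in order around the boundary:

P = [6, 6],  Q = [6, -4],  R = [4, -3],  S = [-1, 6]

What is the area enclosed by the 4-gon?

41.5

P→Q: (6)(-4) − (6)(6) = -60
Q→R: (6)(-3) − (4)(-4) = -2
R→S: (4)(6) − (-1)(-3) = 21
S→P: (-1)(6) − (6)(6) = -42
Σ = -83
Area = |Σ|/2 = 41.5.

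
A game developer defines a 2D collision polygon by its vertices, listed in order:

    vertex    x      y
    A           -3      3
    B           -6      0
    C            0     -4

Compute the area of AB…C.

15

Apply the surveyor's formula: 2A = Σ (x_i·y_{i+1} − x_{i+1}·y_i), indices taken mod 3.
A→B: (-3)(0) − (-6)(3) = 18
B→C: (-6)(-4) − (0)(0) = 24
C→A: (0)(3) − (-3)(-4) = -12
Σ = 30
Area = |Σ|/2 = 15.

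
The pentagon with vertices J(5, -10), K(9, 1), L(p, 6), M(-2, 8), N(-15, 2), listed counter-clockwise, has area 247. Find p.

11

The doubled signed area Σ (x_i y_{i+1} − x_{i+1} y_i) is linear in p.
With p=0 it equals 417; the coefficient of p is 7 (from the two edges through L).
So 7·p + 417 = 2·247 = 494 ⇒ p = 11.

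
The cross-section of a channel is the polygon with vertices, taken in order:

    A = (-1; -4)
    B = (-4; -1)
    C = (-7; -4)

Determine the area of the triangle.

Apply Gauss's area formula: 2A = Σ (x_i·y_{i+1} − x_{i+1}·y_i), indices taken mod 3.
Σ = (-15) + (9) + (24) = 18
Area = |Σ|/2 = 9.

9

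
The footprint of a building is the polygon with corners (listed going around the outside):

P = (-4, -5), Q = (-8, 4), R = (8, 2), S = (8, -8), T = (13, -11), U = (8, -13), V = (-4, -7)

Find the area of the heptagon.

182.5

Σ = (-56) + (-48) + (-80) + (16) + (-81) + (-108) + (-8) = -365
Area = |Σ|/2 = 182.5.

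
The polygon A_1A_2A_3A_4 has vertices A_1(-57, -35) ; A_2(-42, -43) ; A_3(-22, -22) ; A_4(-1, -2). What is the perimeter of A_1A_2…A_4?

|A_1A_2| = √((15)² + (-8)²) = √289 = 17
|A_2A_3| = √((20)² + (21)²) = √841 = 29
|A_3A_4| = √((21)² + (20)²) = √841 = 29
|A_4A_1| = √((-56)² + (-33)²) = √4225 = 65
Perimeter = 17 + 29 + 29 + 65 = 140.

140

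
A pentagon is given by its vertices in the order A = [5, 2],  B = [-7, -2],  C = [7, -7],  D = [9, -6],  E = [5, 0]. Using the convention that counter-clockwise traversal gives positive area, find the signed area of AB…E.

64

Apply the surveyor's formula: 2A = Σ (x_i·y_{i+1} − x_{i+1}·y_i), indices taken mod 5.
Cross-terms: 4, 63, 21, 30, 10  ⇒  Σ = 128
Signed area = Σ/2 = 64 (positive ⇒ counter-clockwise traversal).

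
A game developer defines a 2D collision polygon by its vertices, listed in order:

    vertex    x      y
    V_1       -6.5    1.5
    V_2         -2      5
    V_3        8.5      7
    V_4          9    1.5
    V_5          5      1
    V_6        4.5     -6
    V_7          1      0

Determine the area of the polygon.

Cross-terms: -29.5, -56.5, -50.25, 1.5, -34.5, 6, 1.5  ⇒  Σ = -161.75
Area = |Σ|/2 = 80.875.

80.875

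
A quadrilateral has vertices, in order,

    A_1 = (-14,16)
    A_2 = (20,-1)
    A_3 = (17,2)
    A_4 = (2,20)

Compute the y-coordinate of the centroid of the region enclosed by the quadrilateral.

Apply the shoelace formula. First the cross-terms c_i = x_i·y_{i+1} − x_{i+1}·y_i:
  -306, 57, 336, 312  ⇒  2A = 399, A = 199.5.
Then Σ (y_i + y_{i+1})·c_i = 14091, so ȳ = 14091 / (6·199.5) = 671/57.

671/57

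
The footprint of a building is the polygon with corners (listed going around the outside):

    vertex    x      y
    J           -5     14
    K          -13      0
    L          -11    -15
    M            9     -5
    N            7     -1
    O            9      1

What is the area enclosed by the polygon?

Apply Gauss's area formula: 2A = Σ (x_i·y_{i+1} − x_{i+1}·y_i), indices taken mod 6.
Σ = (182) + (195) + (190) + (26) + (16) + (131) = 740
Area = |Σ|/2 = 370.

370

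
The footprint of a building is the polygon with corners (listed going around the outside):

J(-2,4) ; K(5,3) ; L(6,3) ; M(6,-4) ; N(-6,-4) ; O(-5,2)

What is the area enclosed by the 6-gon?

Σ = (-26) + (-3) + (-42) + (-48) + (-32) + (-16) = -167
Area = |Σ|/2 = 83.5.

83.5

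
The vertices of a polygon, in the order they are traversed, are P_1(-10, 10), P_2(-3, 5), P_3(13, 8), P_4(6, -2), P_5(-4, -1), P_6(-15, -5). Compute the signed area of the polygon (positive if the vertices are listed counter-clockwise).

Apply the shoelace formula: 2A = Σ (x_i·y_{i+1} − x_{i+1}·y_i), indices taken mod 6.
Σ = (-20) + (-89) + (-74) + (-14) + (5) + (-200) = -392
Signed area = Σ/2 = -196 (negative ⇒ clockwise traversal).

-196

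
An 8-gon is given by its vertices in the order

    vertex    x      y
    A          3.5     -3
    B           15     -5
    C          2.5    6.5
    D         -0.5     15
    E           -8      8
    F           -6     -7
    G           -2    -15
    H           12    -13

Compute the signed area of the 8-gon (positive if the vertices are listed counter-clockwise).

A→B: (3.5)(-5) − (15)(-3) = 27.5
B→C: (15)(6.5) − (2.5)(-5) = 110
C→D: (2.5)(15) − (-0.5)(6.5) = 40.75
D→E: (-0.5)(8) − (-8)(15) = 116
E→F: (-8)(-7) − (-6)(8) = 104
F→G: (-6)(-15) − (-2)(-7) = 76
G→H: (-2)(-13) − (12)(-15) = 206
H→A: (12)(-3) − (3.5)(-13) = 9.5
Σ = 689.75
Signed area = Σ/2 = 344.875 (positive ⇒ counter-clockwise traversal).

344.875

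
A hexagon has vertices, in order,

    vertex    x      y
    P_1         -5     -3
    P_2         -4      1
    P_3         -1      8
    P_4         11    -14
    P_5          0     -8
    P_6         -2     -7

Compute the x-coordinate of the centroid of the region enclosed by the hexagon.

Apply Gauss's area formula. First the cross-terms c_i = x_i·y_{i+1} − x_{i+1}·y_i:
  -17, -31, -74, -88, -16, -29  ⇒  2A = -255, A = -127.5.
Then Σ (x_i + x_{i+1})·c_i = -1165, so x̄ = -1165 / (6·(-127.5)) = 233/153.

233/153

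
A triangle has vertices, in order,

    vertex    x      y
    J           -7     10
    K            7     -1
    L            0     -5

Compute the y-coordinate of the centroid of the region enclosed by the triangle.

Apply the shoelace (surveyor's) formula. First the cross-terms c_i = x_i·y_{i+1} − x_{i+1}·y_i:
  -63, -35, -35  ⇒  2A = -133, A = -66.5.
Then Σ (y_i + y_{i+1})·c_i = -532, so ȳ = -532 / (6·(-66.5)) = 4/3.

4/3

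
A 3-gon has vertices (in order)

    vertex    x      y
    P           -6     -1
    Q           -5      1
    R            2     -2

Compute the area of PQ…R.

P→Q: (-6)(1) − (-5)(-1) = -11
Q→R: (-5)(-2) − (2)(1) = 8
R→P: (2)(-1) − (-6)(-2) = -14
Σ = -17
Area = |Σ|/2 = 8.5.

8.5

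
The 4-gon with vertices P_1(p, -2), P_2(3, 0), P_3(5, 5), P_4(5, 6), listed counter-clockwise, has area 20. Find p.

The doubled signed area Σ (x_i y_{i+1} − x_{i+1} y_i) is linear in p.
With p=0 it equals 16; the coefficient of p is -6 (from the two edges through P_1).
So -6·p + 16 = 2·20 = 40 ⇒ p = -4.

-4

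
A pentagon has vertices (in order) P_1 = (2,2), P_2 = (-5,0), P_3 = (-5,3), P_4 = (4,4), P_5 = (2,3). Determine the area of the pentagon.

17.5

Apply the surveyor's formula: 2A = Σ (x_i·y_{i+1} − x_{i+1}·y_i), indices taken mod 5.
Σ = (10) + (-15) + (-32) + (4) + (-2) = -35
Area = |Σ|/2 = 17.5.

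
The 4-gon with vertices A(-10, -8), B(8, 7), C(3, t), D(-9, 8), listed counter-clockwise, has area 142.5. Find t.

Write out the shoelace sum; only the two edges meeting at C involve t:
2·Area = [(8·t − 3·7) + (3·8 − (-9)·t)] + 146
       = 17·t + 149 = 285
⇒ t = 8.

8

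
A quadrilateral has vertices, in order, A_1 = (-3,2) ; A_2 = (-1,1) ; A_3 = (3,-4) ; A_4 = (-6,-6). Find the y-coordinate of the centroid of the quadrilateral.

Apply the surveyor's formula. First the cross-terms c_i = x_i·y_{i+1} − x_{i+1}·y_i:
  -1, 1, -42, -30  ⇒  2A = -72, A = -36.
Then Σ (y_i + y_{i+1})·c_i = 534, so ȳ = 534 / (6·(-36)) = -89/36.

-89/36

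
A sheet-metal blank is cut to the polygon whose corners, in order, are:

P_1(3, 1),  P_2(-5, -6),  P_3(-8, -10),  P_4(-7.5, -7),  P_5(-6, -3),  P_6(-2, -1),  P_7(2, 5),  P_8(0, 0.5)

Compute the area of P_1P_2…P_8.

29

Apply the surveyor's formula: 2A = Σ (x_i·y_{i+1} − x_{i+1}·y_i), indices taken mod 8.
Σ = (-13) + (2) + (-19) + (-19.5) + (0) + (-8) + (1) + (-1.5) = -58
Area = |Σ|/2 = 29.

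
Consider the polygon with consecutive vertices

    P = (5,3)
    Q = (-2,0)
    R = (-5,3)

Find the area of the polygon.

15

P→Q: (5)(0) − (-2)(3) = 6
Q→R: (-2)(3) − (-5)(0) = -6
R→P: (-5)(3) − (5)(3) = -30
Σ = -30
Area = |Σ|/2 = 15.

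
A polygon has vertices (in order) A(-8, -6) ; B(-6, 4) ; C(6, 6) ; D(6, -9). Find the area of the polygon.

163

Apply the shoelace (surveyor's) formula: 2A = Σ (x_i·y_{i+1} − x_{i+1}·y_i), indices taken mod 4.
Σ = (-68) + (-60) + (-90) + (-108) = -326
Area = |Σ|/2 = 163.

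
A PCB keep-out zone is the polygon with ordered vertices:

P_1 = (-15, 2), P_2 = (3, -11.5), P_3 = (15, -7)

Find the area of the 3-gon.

121.5

Apply the shoelace formula: 2A = Σ (x_i·y_{i+1} − x_{i+1}·y_i), indices taken mod 3.
P_1→P_2: (-15)(-11.5) − (3)(2) = 166.5
P_2→P_3: (3)(-7) − (15)(-11.5) = 151.5
P_3→P_1: (15)(2) − (-15)(-7) = -75
Σ = 243
Area = |Σ|/2 = 121.5.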